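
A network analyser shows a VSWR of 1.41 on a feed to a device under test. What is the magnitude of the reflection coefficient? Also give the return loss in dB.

|Γ| ≈ 0.17; return loss ≈ 15.4 dB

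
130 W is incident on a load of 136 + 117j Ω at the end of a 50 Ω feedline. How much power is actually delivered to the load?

P_delivered ≈ 73.2 W

|Γ| = |(86 + j117)/(186 + j117)| = 0.661
|Γ|² = 0.437
P_refl = |Γ|²·P_inc = 56.8 W, P_del = (1 − |Γ|²)·P_inc = 73.2 W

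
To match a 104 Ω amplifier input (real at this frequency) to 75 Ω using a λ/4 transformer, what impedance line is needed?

Z_qwt ≈ 88.3 Ω

Z_qwt = √(Z_0·R_L) = √(75 × 104) = √7800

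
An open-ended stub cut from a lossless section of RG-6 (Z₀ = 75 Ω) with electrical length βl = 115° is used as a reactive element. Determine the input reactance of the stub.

X_in ≈ 35 Ω (inductive)

tan(βl) = -2.14
For an open-ended stub, Z_in = −jZ_0·cot(βl) = −jZ_0/tan(βl)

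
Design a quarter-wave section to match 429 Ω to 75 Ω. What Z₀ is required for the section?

Z_qwt ≈ 179 Ω

Z_qwt = √(Z_0·R_L) = √(75 × 429) = √32180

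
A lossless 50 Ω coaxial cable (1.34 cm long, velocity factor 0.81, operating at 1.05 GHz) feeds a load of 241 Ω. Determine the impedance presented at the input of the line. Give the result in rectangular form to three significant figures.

λ = v/f = 0.81·c / 1.05 GHz = 0.231 m
βl = 2π·l/λ = 2π × 0.0579 = 20.8°
tan(βl) = tan(20.8°) = 0.381
Z_in = Z_0·(Z_L + jZ_0·tanβl)/(Z_0 + jZ_L·tanβl)
     = 50·(241 + j19)/(50 + j91.8)

Z_in ≈ 63.2 − j96.9 Ω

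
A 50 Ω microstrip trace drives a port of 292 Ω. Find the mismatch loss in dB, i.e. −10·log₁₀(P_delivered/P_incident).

mismatch loss ≈ 3.02 dB

Γ = (292 − 50)/(292 + 50) = 0.708
|Γ|² = 0.501, so P_del/P_inc = 1 − |Γ|² = 0.499
ML = −10·log₁₀(1 − |Γ|²)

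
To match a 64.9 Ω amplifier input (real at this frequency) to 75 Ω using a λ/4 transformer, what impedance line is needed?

Z_qwt ≈ 69.8 Ω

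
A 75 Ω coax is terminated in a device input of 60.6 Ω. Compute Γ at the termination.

Γ = (Z_L − Z_0)/(Z_L + Z_0) = (60.6 − 75)/(60.6 + 75) = -14.4/135.6

Γ = -0.106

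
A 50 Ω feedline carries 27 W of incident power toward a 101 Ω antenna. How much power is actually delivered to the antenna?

Γ = (101 − 50)/(101 + 50) = 0.338
|Γ|² = 0.114
P_refl = |Γ|²·P_inc = 3.08 W, P_del = (1 − |Γ|²)·P_inc = 23.9 W

P_delivered ≈ 23.9 W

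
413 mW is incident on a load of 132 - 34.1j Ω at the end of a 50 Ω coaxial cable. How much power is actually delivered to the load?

P_delivered ≈ 318 mW

|Γ| = |(82 − j34.1)/(182 − j34.1)| = 0.48
|Γ|² = 0.23
P_refl = |Γ|²·P_inc = 95 mW, P_del = (1 − |Γ|²)·P_inc = 318 mW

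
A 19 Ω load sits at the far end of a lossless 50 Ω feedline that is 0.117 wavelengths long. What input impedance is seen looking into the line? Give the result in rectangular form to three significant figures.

Z_in ≈ 30.9 + j34.6 Ω

βl = 2π × 0.117 = 42.1°
tan(βl) = tan(42.1°) = 0.904
Z_in = Z_0·(Z_L + jZ_0·tanβl)/(Z_0 + jZ_L·tanβl)
     = 50·(19 + j45.2)/(50 + j17.2)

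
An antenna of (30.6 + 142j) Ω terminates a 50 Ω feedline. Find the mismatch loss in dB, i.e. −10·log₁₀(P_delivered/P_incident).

Γ = (-19.4 + j142)/(80.6 + j142), |Γ| = 0.878
|Γ|² = 0.77, so P_del/P_inc = 1 − |Γ|² = 0.23
ML = −10·log₁₀(1 − |Γ|²)

mismatch loss ≈ 6.39 dB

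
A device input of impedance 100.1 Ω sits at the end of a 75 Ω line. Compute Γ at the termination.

Γ = (Z_L − Z_0)/(Z_L + Z_0) = (100.1 − 75)/(100.1 + 75) = 25.1/175.1

Γ = 0.143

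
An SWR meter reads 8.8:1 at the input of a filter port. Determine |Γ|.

|Γ| ≈ 0.796

|Γ| = (S − 1)/(S + 1) = (8.8 − 1)/(8.8 + 1) = 7.8/9.8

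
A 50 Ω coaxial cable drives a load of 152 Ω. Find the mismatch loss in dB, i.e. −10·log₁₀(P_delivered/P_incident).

mismatch loss ≈ 1.28 dB

Γ = (152 − 50)/(152 + 50) = 0.505
|Γ|² = 0.255, so P_del/P_inc = 1 − |Γ|² = 0.745
ML = −10·log₁₀(1 − |Γ|²)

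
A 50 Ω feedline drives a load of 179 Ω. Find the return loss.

Γ = (179 − 50)/(179 + 50) = 0.563
RL = −20·log₁₀|Γ| = −20·log₁₀(0.563)

RL ≈ 4.98 dB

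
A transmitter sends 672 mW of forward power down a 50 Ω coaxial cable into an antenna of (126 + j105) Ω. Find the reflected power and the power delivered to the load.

|Γ| = |(76 + j105)/(176 + j105)| = 0.632
|Γ|² = 0.4
P_refl = |Γ|²·P_inc = 269 mW, P_del = (1 − |Γ|²)·P_inc = 403 mW

P_reflected ≈ 269 mW; P_delivered ≈ 403 mW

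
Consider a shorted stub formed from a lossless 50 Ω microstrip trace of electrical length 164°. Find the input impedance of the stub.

tan(βl) = -0.287
For a shorted stub, Z_in = jZ_0·tan(βl)

Z_in ≈ −j14.3 Ω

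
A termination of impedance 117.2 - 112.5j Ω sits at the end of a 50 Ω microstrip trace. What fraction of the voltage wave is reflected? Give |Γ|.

|Γ| ≈ 0.65

Γ = (Z_L − Z_0)/(Z_L + Z_0) = (67.2 − j112.5)/(167.2 − j112.5)
|Γ| = 131/202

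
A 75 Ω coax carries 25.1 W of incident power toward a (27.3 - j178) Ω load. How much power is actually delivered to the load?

|Γ| = |(-47.7 − j178)/(102.3 − j178)| = 0.898
|Γ|² = 0.806
P_refl = |Γ|²·P_inc = 20.2 W, P_del = (1 − |Γ|²)·P_inc = 4.88 W

P_delivered ≈ 4.88 W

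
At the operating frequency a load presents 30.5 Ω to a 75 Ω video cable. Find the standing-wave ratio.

VSWR ≈ 2.46

Γ = (30.5 − 75)/(30.5 + 75) = -0.422
VSWR = (1 + 0.422)/(1 − 0.422)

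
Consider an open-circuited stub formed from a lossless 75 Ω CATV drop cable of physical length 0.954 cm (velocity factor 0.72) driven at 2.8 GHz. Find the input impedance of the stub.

λ = v/f = 0.72·c / 2.8 GHz = 0.0771 m
βl = 2π·l/λ = 2π × 0.124 = 44.5°
tan(βl) = 0.983
For an open-circuited stub, Z_in = −jZ_0·cot(βl) = −jZ_0/tan(βl)

Z_in ≈ −j76.3 Ω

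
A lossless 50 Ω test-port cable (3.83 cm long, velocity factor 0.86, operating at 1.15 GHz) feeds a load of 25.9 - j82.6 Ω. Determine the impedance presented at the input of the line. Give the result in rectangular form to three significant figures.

λ = v/f = 0.86·c / 1.15 GHz = 0.224 m
βl = 2π·l/λ = 2π × 0.171 = 61.5°
tan(βl) = tan(61.5°) = 1.84
Z_in = Z_0·(Z_L + jZ_0·tanβl)/(Z_0 + jZ_L·tanβl)
     = 50·(25.9 + j9.33)/(202 + j47.6)

Z_in ≈ 6.59 + j0.755 Ω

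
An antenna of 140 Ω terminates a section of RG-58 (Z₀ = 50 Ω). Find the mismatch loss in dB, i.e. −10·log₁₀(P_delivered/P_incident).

mismatch loss ≈ 1.1 dB

Γ = (140 − 50)/(140 + 50) = 0.474
|Γ|² = 0.224, so P_del/P_inc = 1 − |Γ|² = 0.776
ML = −10·log₁₀(1 − |Γ|²)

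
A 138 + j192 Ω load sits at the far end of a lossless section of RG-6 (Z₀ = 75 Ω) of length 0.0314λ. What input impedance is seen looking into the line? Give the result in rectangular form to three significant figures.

βl = 2π × 0.0314 = 11.3°
tan(βl) = tan(11.3°) = 0.2
Z_in = Z_0·(Z_L + jZ_0·tanβl)/(Z_0 + jZ_L·tanβl)
     = 75·(138 + j207)/(36.6 + j27.6)

Z_in ≈ 384 + j135 Ω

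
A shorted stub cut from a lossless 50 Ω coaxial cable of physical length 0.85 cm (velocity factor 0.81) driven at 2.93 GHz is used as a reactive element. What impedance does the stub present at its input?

λ = v/f = 0.81·c / 2.93 GHz = 0.0829 m
βl = 2π·l/λ = 2π × 0.102 = 36.9°
tan(βl) = 0.751
For a shorted stub, Z_in = jZ_0·tan(βl)

Z_in ≈ +j37.5 Ω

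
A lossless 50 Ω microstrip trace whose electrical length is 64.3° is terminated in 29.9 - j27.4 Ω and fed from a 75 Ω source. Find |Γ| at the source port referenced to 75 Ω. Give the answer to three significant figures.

|Γ| ≈ 0.516

tan(βl) = 2.08
Z_in = Z_0·(Z_L + jZ_0·tanβl)/(Z_0 + jZ_L·tanβl) = 26 + j20.7 Ω
Γ_s = (Z_in − Z_s)/(Z_in + Z_s) = (-49 + j20.7)/(101 + j20.7), |Γ_s| = 0.516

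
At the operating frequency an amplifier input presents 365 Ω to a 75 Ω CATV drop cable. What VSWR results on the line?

VSWR ≈ 4.87

For a purely resistive load, VSWR = R_L/Z_0 or Z_0/R_L (whichever > 1) = 365/75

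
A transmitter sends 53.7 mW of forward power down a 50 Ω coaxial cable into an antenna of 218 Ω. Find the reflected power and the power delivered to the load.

P_reflected ≈ 21.1 mW; P_delivered ≈ 32.6 mW

Γ = (218 − 50)/(218 + 50) = 0.627
|Γ|² = 0.393
P_refl = |Γ|²·P_inc = 21.1 mW, P_del = (1 − |Γ|²)·P_inc = 32.6 mW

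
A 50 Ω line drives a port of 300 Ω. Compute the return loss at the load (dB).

RL ≈ 2.92 dB

Γ = (300 − 50)/(300 + 50) = 0.714
RL = −20·log₁₀|Γ| = −20·log₁₀(0.714)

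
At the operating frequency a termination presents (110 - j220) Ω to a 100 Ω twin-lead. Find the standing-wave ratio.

VSWR ≈ 6.25

Γ = (Z_L − Z_0)/(Z_L + Z_0) = (10 − j220)/(210 − j220)
|Γ| = 220/304 = 0.724
VSWR = (1 + |Γ|)/(1 − |Γ|) = 1.72/0.276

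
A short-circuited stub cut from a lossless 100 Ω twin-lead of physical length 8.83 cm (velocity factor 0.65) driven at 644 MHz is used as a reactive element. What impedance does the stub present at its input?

λ = v/f = 0.65·c / 644 MHz = 0.303 m
βl = 2π·l/λ = 2π × 0.292 = 105°
tan(βl) = -3.74
For a short-circuited stub, Z_in = jZ_0·tan(βl)

Z_in ≈ −j374 Ω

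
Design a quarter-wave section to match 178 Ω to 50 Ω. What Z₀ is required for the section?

Z_qwt = √(Z_0·R_L) = √(50 × 178) = √8900

Z_qwt ≈ 94.3 Ω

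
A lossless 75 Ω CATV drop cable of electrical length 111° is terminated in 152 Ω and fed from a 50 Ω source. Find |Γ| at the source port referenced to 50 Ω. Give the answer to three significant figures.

tan(βl) = -2.61
Z_in = Z_0·(Z_L + jZ_0·tanβl)/(Z_0 + jZ_L·tanβl) = 41 + j21 Ω
Γ_s = (Z_in − Z_s)/(Z_in + Z_s) = (-9.01 + j21)/(91 + j21), |Γ_s| = 0.245

|Γ| ≈ 0.245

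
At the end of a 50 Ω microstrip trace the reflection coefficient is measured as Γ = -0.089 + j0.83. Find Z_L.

Z_L = Z_0·(1 + Γ)/(1 − Γ) = 50·(0.911 + j0.83)/(1.09 − j0.83)

Z_L ≈ 8.09 + j44.3 Ω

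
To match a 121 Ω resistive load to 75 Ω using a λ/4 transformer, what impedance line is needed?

Z_qwt = √(Z_0·R_L) = √(75 × 121) = √9075

Z_qwt ≈ 95.3 Ω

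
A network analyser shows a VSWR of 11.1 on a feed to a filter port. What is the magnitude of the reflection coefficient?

|Γ| = (S − 1)/(S + 1) = (11.1 − 1)/(11.1 + 1) = 10.1/12.1

|Γ| ≈ 0.835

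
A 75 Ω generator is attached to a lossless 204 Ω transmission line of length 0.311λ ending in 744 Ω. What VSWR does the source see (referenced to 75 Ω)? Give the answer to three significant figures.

βl = 2π × 0.311 = 112°
tan(βl) = -2.48
Z_in = Z_0·(Z_L + jZ_0·tanβl)/(Z_0 + jZ_L·tanβl) = 64.2 + j75.2 Ω
Γ_s = (Z_in − Z_s)/(Z_in + Z_s) = (-10.8 + j75.2)/(139 + j75.2), |Γ_s| = 0.48
VSWR = (1 + |Γ_s|)/(1 − |Γ_s|)

VSWR ≈ 2.84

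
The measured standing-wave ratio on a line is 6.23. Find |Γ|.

|Γ| ≈ 0.723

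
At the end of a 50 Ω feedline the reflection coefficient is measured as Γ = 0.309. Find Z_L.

Z_L = Z_0·(1 + Γ)/(1 − Γ) = 50·(1.31)/(0.691)

Z_L ≈ 94.7 Ω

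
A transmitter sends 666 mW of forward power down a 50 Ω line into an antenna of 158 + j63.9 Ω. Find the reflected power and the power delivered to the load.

P_reflected ≈ 222 mW; P_delivered ≈ 444 mW

|Γ| = |(108 + j63.9)/(208 + j63.9)| = 0.577
|Γ|² = 0.333
P_refl = |Γ|²·P_inc = 222 mW, P_del = (1 − |Γ|²)·P_inc = 444 mW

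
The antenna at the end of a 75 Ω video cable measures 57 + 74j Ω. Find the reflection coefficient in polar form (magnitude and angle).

Γ ≈ 0.503 ∠ 74.4°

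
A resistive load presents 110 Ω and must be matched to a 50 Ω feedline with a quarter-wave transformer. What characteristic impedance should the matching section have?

Z_qwt ≈ 74.2 Ω

Z_qwt = √(Z_0·R_L) = √(50 × 110) = √5500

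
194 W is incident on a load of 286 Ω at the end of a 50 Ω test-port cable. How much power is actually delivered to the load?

P_delivered ≈ 98.3 W

Γ = (286 − 50)/(286 + 50) = 0.702
|Γ|² = 0.493
P_refl = |Γ|²·P_inc = 95.7 W, P_del = (1 − |Γ|²)·P_inc = 98.3 W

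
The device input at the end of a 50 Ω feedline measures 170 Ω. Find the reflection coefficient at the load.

Γ = 0.545

Γ = (Z_L − Z_0)/(Z_L + Z_0) = (170 − 50)/(170 + 50) = 120/220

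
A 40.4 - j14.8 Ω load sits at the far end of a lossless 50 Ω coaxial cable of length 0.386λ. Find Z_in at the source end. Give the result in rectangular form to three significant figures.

Z_in ≈ 67.9 − j14.2 Ω

βl = 2π × 0.386 = 139°
tan(βl) = tan(139°) = -0.871
Z_in = Z_0·(Z_L + jZ_0·tanβl)/(Z_0 + jZ_L·tanβl)
     = 50·(40.4 − j58.3)/(37.1 − j35.2)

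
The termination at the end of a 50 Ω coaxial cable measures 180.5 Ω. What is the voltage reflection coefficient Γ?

Γ = (Z_L − Z_0)/(Z_L + Z_0) = (180.5 − 50)/(180.5 + 50) = 130.5/230.5

Γ = 0.566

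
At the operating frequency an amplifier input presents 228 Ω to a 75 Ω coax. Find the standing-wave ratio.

VSWR ≈ 3.04

Γ = (228 − 75)/(228 + 75) = 0.505
VSWR = (1 + 0.505)/(1 − 0.505)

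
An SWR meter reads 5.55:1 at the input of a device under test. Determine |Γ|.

|Γ| = (S − 1)/(S + 1) = (5.55 − 1)/(5.55 + 1) = 4.55/6.55

|Γ| ≈ 0.695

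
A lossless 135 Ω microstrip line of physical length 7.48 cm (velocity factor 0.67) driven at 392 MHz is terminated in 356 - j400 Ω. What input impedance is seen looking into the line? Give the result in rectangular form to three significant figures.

λ = v/f = 0.67·c / 392 MHz = 0.513 m
βl = 2π·l/λ = 2π × 0.146 = 52.5°
tan(βl) = tan(52.5°) = 1.3
Z_in = Z_0·(Z_L + jZ_0·tanβl)/(Z_0 + jZ_L·tanβl)
     = 135·(356 − j224)/(657 + j464)

Z_in ≈ 27.1 − j65.2 Ω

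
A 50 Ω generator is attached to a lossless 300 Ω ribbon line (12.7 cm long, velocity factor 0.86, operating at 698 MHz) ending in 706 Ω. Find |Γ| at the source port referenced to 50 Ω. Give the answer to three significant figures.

|Γ| ≈ 0.724

λ = v/f = 0.86·c / 698 MHz = 0.37 m
βl = 2π·l/λ = 2π × 0.344 = 124°
tan(βl) = -1.5
Z_in = Z_0·(Z_L + jZ_0·tanβl)/(Z_0 + jZ_L·tanβl) = 170 + j152 Ω
Γ_s = (Z_in − Z_s)/(Z_in + Z_s) = (120 + j152)/(220 + j152), |Γ_s| = 0.724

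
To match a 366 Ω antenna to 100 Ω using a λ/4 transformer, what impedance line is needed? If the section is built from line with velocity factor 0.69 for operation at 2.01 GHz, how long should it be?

Z_qwt = √(Z_0·R_L) = √(100 × 366) = √36600
λ = 0.69·c/f = 0.103 m, so l = λ/4 = 0.0257 m

Z_qwt ≈ 191 Ω; length ≈ 2.57 cm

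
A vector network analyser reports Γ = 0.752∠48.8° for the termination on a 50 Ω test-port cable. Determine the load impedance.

Z_L = Z_0·(1 + Γ)/(1 − Γ) = 50·(1.5 + j0.566)/(0.505 − j0.566)

Z_L ≈ 37.8 + j98.4 Ω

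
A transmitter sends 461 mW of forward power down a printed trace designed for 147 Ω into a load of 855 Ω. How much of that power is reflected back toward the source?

P_reflected ≈ 230 mW

Γ = (855 − 147)/(855 + 147) = 0.707
|Γ|² = 0.499
P_refl = |Γ|²·P_inc = 230 mW, P_del = (1 − |Γ|²)·P_inc = 231 mW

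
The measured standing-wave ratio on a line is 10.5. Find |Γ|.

|Γ| ≈ 0.826

|Γ| = (S − 1)/(S + 1) = (10.5 − 1)/(10.5 + 1) = 9.5/11.5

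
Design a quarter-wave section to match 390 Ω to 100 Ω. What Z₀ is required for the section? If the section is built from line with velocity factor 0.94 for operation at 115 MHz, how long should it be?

Z_qwt ≈ 197 Ω; length ≈ 61.3 cm

Z_qwt = √(Z_0·R_L) = √(100 × 390) = √39000
λ = 0.94·c/f = 2.45 m, so l = λ/4 = 0.613 m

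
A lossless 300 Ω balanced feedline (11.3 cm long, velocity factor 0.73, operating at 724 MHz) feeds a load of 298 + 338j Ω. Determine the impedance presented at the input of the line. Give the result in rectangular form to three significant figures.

λ = v/f = 0.73·c / 724 MHz = 0.302 m
βl = 2π·l/λ = 2π × 0.374 = 134°
tan(βl) = tan(134°) = -1.02
Z_in = Z_0·(Z_L + jZ_0·tanβl)/(Z_0 + jZ_L·tanβl)
     = 300·(298 + j32.6)/(644 − j303)

Z_in ≈ 108 + j65.9 Ω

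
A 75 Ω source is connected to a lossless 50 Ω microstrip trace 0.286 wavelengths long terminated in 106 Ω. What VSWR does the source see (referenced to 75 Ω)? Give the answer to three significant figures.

βl = 2π × 0.286 = 103°
tan(βl) = -4.35
Z_in = Z_0·(Z_L + jZ_0·tanβl)/(Z_0 + jZ_L·tanβl) = 24.5 + j8.84 Ω
Γ_s = (Z_in − Z_s)/(Z_in + Z_s) = (-50.5 + j8.84)/(99.5 + j8.84), |Γ_s| = 0.513
VSWR = (1 + |Γ_s|)/(1 − |Γ_s|)

VSWR ≈ 3.1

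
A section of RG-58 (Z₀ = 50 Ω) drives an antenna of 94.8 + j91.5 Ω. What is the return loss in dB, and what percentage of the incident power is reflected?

Γ = (44.8 + j91.5)/(144.8 + j91.5), |Γ| = 0.595
RL = −20·log₁₀(0.595) = 4.51 dB
P_refl/P_inc = |Γ|² = 0.354

RL ≈ 4.51 dB; 35.4% of incident power reflected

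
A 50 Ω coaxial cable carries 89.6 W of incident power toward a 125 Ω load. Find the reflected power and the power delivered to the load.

P_reflected ≈ 16.5 W; P_delivered ≈ 73.1 W

Γ = (125 − 50)/(125 + 50) = 0.429
|Γ|² = 0.184
P_refl = |Γ|²·P_inc = 16.5 W, P_del = (1 − |Γ|²)·P_inc = 73.1 W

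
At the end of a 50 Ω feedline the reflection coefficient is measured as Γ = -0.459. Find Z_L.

Z_L = Z_0·(1 + Γ)/(1 − Γ) = 50·(0.541)/(1.46)

Z_L ≈ 18.5 Ω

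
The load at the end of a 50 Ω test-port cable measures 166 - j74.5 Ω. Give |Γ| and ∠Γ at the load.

Γ ≈ 0.603 ∠ -13.7°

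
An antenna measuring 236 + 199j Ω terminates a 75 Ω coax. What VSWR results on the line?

VSWR ≈ 5.52

Γ = (Z_L − Z_0)/(Z_L + Z_0) = (161 + j199)/(311 + j199)
|Γ| = 256/369 = 0.693
VSWR = (1 + |Γ|)/(1 − |Γ|) = 1.69/0.307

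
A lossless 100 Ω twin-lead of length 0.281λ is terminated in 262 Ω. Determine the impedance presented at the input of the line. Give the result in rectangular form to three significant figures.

βl = 2π × 0.281 = 101°
tan(βl) = tan(101°) = -5.07
Z_in = Z_0·(Z_L + jZ_0·tanβl)/(Z_0 + jZ_L·tanβl)
     = 100·(262 − j507)/(100 − j1330)

Z_in ≈ 39.4 + j16.8 Ω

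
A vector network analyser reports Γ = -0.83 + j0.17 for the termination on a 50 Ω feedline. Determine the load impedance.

Z_L ≈ 4.18 + j5.03 Ω

Z_L = Z_0·(1 + Γ)/(1 − Γ) = 50·(0.17 + j0.17)/(1.83 − j0.17)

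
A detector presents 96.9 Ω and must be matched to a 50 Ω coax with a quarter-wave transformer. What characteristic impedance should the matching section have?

Z_qwt ≈ 69.6 Ω

Z_qwt = √(Z_0·R_L) = √(50 × 96.9) = √4845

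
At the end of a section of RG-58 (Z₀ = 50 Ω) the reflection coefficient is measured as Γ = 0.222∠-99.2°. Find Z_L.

Z_L ≈ 42.4 − j19.6 Ω

Z_L = Z_0·(1 + Γ)/(1 − Γ) = 50·(0.965 − j0.219)/(1.04 + j0.219)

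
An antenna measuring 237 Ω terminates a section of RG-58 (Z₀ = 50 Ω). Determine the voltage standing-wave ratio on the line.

VSWR ≈ 4.74

For a purely resistive load, VSWR = R_L/Z_0 or Z_0/R_L (whichever > 1) = 237/50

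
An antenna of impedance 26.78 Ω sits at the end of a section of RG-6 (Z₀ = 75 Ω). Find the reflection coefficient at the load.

Γ = (Z_L − Z_0)/(Z_L + Z_0) = (26.78 − 75)/(26.78 + 75) = -48.22/101.8

Γ = -0.474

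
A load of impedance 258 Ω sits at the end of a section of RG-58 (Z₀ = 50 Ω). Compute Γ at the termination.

Γ = 0.675

Γ = (Z_L − Z_0)/(Z_L + Z_0) = (258 − 50)/(258 + 50) = 208/308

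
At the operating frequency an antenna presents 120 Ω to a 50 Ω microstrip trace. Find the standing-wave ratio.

For a purely resistive load, VSWR = R_L/Z_0 or Z_0/R_L (whichever > 1) = 120/50

VSWR ≈ 2.4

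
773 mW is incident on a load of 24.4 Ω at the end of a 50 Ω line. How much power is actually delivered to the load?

P_delivered ≈ 681 mW

Γ = (24.4 − 50)/(24.4 + 50) = -0.344
|Γ|² = 0.118
P_refl = |Γ|²·P_inc = 91.5 mW, P_del = (1 − |Γ|²)·P_inc = 681 mW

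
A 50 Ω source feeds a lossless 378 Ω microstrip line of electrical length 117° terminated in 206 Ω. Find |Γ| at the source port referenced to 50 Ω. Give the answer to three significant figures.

|Γ| ≈ 0.845

tan(βl) = -1.96
Z_in = Z_0·(Z_L + jZ_0·tanβl)/(Z_0 + jZ_L·tanβl) = 466 − j243 Ω
Γ_s = (Z_in − Z_s)/(Z_in + Z_s) = (416 − j243)/(516 − j243), |Γ_s| = 0.845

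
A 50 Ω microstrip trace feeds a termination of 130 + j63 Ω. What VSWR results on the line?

VSWR ≈ 3.29

Γ = (Z_L − Z_0)/(Z_L + Z_0) = (80 + j63)/(180 + j63)
|Γ| = 102/191 = 0.534
VSWR = (1 + |Γ|)/(1 − |Γ|) = 1.53/0.466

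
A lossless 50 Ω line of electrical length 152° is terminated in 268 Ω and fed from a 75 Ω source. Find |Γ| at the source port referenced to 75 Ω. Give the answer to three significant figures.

tan(βl) = -0.532
Z_in = Z_0·(Z_L + jZ_0·tanβl)/(Z_0 + jZ_L·tanβl) = 37.7 + j80.8 Ω
Γ_s = (Z_in − Z_s)/(Z_in + Z_s) = (-37.3 + j80.8)/(113 + j80.8), |Γ_s| = 0.642

|Γ| ≈ 0.642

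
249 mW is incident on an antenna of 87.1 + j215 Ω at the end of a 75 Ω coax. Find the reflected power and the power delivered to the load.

P_reflected ≈ 159 mW; P_delivered ≈ 89.7 mW

|Γ| = |(12.1 + j215)/(162.1 + j215)| = 0.8
|Γ|² = 0.64
P_refl = |Γ|²·P_inc = 159 mW, P_del = (1 − |Γ|²)·P_inc = 89.7 mW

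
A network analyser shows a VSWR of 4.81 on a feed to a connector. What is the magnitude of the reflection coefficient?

|Γ| = (S − 1)/(S + 1) = (4.81 − 1)/(4.81 + 1) = 3.81/5.81

|Γ| ≈ 0.656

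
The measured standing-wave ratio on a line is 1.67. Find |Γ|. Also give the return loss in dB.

|Γ| = (S − 1)/(S + 1) = (1.67 − 1)/(1.67 + 1) = 0.67/2.67
RL = −20·log₁₀|Γ| = −20·log₁₀(0.251)

|Γ| ≈ 0.251; return loss ≈ 12 dB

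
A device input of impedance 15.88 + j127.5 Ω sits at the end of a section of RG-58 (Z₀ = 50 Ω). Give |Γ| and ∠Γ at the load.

Γ = (Z_L − Z_0)/(Z_L + Z_0) = (-34.12 + j127.5)/(65.88 + j127.5)
|Γ| = 132/144 = 0.92

Γ ≈ 0.92 ∠ 42.3°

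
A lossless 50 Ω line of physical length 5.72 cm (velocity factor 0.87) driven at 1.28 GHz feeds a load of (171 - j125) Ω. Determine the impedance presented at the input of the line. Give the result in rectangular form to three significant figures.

Z_in ≈ 10.4 + j16.7 Ω

λ = v/f = 0.87·c / 1.28 GHz = 0.204 m
βl = 2π·l/λ = 2π × 0.281 = 101°
tan(βl) = tan(101°) = -5.15
Z_in = Z_0·(Z_L + jZ_0·tanβl)/(Z_0 + jZ_L·tanβl)
     = 50·(171 − j383)/(-594 − j881)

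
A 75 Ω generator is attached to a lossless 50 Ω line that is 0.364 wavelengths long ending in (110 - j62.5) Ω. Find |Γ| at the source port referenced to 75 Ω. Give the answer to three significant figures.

|Γ| ≈ 0.498

βl = 2π × 0.364 = 131°
tan(βl) = -1.15
Z_in = Z_0·(Z_L + jZ_0·tanβl)/(Z_0 + jZ_L·tanβl) = 38.8 + j50.2 Ω
Γ_s = (Z_in − Z_s)/(Z_in + Z_s) = (-36.2 + j50.2)/(114 + j50.2), |Γ_s| = 0.498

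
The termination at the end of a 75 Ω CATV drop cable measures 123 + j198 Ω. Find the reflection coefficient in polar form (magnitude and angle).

Γ = (Z_L − Z_0)/(Z_L + Z_0) = (48 + j198)/(198 + j198)
|Γ| = 204/280 = 0.728

Γ ≈ 0.728 ∠ 31.4°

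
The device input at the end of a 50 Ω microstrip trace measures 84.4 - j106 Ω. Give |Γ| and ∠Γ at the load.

Γ ≈ 0.651 ∠ -33.8°

Γ = (Z_L − Z_0)/(Z_L + Z_0) = (34.4 − j106)/(134.4 − j106)
|Γ| = 111/171 = 0.651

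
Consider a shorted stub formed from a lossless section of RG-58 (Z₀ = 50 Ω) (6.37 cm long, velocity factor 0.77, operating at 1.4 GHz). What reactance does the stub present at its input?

λ = v/f = 0.77·c / 1.4 GHz = 0.165 m
βl = 2π·l/λ = 2π × 0.386 = 139°
tan(βl) = -0.87
For a shorted stub, Z_in = jZ_0·tan(βl)

X_in ≈ -43.5 Ω (capacitive)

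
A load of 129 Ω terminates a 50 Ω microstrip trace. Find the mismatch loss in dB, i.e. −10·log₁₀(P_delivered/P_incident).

Γ = (129 − 50)/(129 + 50) = 0.441
|Γ|² = 0.195, so P_del/P_inc = 1 − |Γ|² = 0.805
ML = −10·log₁₀(1 − |Γ|²)

mismatch loss ≈ 0.941 dB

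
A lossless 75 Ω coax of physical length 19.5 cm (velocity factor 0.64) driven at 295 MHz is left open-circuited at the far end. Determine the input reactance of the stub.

λ = v/f = 0.64·c / 295 MHz = 0.651 m
βl = 2π·l/λ = 2π × 0.3 = 108°
tan(βl) = -3.1
For an open-circuited stub, Z_in = −jZ_0·cot(βl) = −jZ_0/tan(βl)

X_in ≈ 24.2 Ω (inductive)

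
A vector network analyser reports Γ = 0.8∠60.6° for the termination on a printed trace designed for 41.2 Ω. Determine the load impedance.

Z_L = Z_0·(1 + Γ)/(1 − Γ) = 41.2·(1.39 + j0.697)/(0.607 − j0.697)

Z_L ≈ 17.4 + j67.2 Ω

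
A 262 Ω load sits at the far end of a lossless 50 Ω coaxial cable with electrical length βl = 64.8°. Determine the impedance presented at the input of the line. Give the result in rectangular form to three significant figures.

tan(βl) = tan(64.8°) = 2.13
Z_in = Z_0·(Z_L + jZ_0·tanβl)/(Z_0 + jZ_L·tanβl)
     = 50·(262 + j106)/(50 + j557)

Z_in ≈ 11.6 − j22.5 Ω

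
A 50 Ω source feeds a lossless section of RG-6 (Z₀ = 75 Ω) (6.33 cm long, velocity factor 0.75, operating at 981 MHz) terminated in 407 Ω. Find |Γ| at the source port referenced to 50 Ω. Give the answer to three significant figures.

|Γ| ≈ 0.578

λ = v/f = 0.75·c / 981 MHz = 0.229 m
βl = 2π·l/λ = 2π × 0.276 = 99.4°
tan(βl) = -6.07
Z_in = Z_0·(Z_L + jZ_0·tanβl)/(Z_0 + jZ_L·tanβl) = 14.2 + j11.9 Ω
Γ_s = (Z_in − Z_s)/(Z_in + Z_s) = (-35.8 + j11.9)/(64.2 + j11.9), |Γ_s| = 0.578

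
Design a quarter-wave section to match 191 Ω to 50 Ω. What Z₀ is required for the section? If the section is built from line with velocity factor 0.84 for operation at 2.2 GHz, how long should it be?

Z_qwt = √(Z_0·R_L) = √(50 × 191) = √9550
λ = 0.84·c/f = 0.115 m, so l = λ/4 = 0.0286 m

Z_qwt ≈ 97.7 Ω; length ≈ 2.86 cm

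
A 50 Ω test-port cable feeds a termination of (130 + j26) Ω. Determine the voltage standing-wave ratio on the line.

VSWR ≈ 2.72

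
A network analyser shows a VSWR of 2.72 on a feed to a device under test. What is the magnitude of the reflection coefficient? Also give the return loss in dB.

|Γ| ≈ 0.462; return loss ≈ 6.7 dB

|Γ| = (S − 1)/(S + 1) = (2.72 − 1)/(2.72 + 1) = 1.72/3.72
RL = −20·log₁₀|Γ| = −20·log₁₀(0.462)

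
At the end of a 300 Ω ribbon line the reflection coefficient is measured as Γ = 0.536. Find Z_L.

Z_L ≈ 993 Ω

Z_L = Z_0·(1 + Γ)/(1 − Γ) = 300·(1.54)/(0.464)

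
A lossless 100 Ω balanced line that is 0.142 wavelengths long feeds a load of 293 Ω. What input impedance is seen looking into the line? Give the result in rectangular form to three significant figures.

βl = 2π × 0.142 = 51.1°
tan(βl) = tan(51.1°) = 1.24
Z_in = Z_0·(Z_L + jZ_0·tanβl)/(Z_0 + jZ_L·tanβl)
     = 100·(293 + j124)/(100 + j363)

Z_in ≈ 52.4 − j66.2 Ω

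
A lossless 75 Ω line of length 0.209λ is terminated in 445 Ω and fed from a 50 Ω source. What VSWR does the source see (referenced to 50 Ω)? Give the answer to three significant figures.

βl = 2π × 0.209 = 75.2°
tan(βl) = 3.8
Z_in = Z_0·(Z_L + jZ_0·tanβl)/(Z_0 + jZ_L·tanβl) = 13.5 − j19.2 Ω
Γ_s = (Z_in − Z_s)/(Z_in + Z_s) = (-36.5 − j19.2)/(63.5 − j19.2), |Γ_s| = 0.622
VSWR = (1 + |Γ_s|)/(1 − |Γ_s|)

VSWR ≈ 4.29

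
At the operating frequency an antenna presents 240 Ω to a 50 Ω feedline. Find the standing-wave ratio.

VSWR ≈ 4.8

For a purely resistive load, VSWR = R_L/Z_0 or Z_0/R_L (whichever > 1) = 240/50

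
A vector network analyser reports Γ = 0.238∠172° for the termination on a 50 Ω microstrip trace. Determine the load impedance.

Z_L ≈ 30.9 + j2.17 Ω

Z_L = Z_0·(1 + Γ)/(1 − Γ) = 50·(0.764 + j0.0331)/(1.24 − j0.0331)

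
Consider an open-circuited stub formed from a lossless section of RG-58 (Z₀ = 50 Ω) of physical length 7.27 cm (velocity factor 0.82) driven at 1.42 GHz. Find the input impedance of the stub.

Z_in ≈ +j90.5 Ω

λ = v/f = 0.82·c / 1.42 GHz = 0.173 m
βl = 2π·l/λ = 2π × 0.42 = 151°
tan(βl) = -0.553
For an open-circuited stub, Z_in = −jZ_0·cot(βl) = −jZ_0/tan(βl)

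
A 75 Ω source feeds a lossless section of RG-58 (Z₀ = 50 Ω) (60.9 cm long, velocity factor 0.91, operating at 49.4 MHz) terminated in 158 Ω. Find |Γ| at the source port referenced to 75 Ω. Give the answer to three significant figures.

λ = v/f = 0.91·c / 49.4 MHz = 5.53 m
βl = 2π·l/λ = 2π × 0.11 = 39.7°
tan(βl) = 0.829
Z_in = Z_0·(Z_L + jZ_0·tanβl)/(Z_0 + jZ_L·tanβl) = 33.9 − j47.4 Ω
Γ_s = (Z_in − Z_s)/(Z_in + Z_s) = (-41.1 − j47.4)/(109 − j47.4), |Γ_s| = 0.528

|Γ| ≈ 0.528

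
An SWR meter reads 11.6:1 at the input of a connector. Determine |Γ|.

|Γ| ≈ 0.841

|Γ| = (S − 1)/(S + 1) = (11.6 − 1)/(11.6 + 1) = 10.6/12.6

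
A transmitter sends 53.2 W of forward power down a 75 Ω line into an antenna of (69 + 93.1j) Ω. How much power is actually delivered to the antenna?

P_delivered ≈ 37.5 W

|Γ| = |(-6 + j93.1)/(144 + j93.1)| = 0.544
|Γ|² = 0.296
P_refl = |Γ|²·P_inc = 15.7 W, P_del = (1 − |Γ|²)·P_inc = 37.5 W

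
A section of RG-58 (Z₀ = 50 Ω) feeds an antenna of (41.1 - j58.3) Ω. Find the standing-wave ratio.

VSWR ≈ 3.4

Γ = (Z_L − Z_0)/(Z_L + Z_0) = (-8.9 − j58.3)/(91.1 − j58.3)
|Γ| = 59/108 = 0.545
VSWR = (1 + |Γ|)/(1 − |Γ|) = 1.55/0.455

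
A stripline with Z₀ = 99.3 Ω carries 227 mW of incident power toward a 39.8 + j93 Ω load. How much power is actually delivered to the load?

|Γ| = |(-59.5 + j93)/(139.1 + j93)| = 0.66
|Γ|² = 0.435
P_refl = |Γ|²·P_inc = 98.8 mW, P_del = (1 − |Γ|²)·P_inc = 128 mW

P_delivered ≈ 128 mW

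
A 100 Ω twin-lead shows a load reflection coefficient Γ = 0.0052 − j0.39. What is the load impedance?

Z_L = Z_0·(1 + Γ)/(1 − Γ) = 100·(1.01 − j0.39)/(0.995 + j0.39)

Z_L ≈ 74.3 − j68.3 Ω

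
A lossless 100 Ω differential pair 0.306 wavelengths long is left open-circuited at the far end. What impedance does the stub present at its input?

βl = 2π × 0.306 = 110°
tan(βl) = -2.72
For an open-circuited stub, Z_in = −jZ_0·cot(βl) = −jZ_0/tan(βl)

Z_in ≈ +j36.7 Ω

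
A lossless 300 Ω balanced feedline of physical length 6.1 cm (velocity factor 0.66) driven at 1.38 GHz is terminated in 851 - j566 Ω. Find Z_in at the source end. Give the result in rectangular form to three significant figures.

Z_in ≈ 515 + j576 Ω

λ = v/f = 0.66·c / 1.38 GHz = 0.143 m
βl = 2π·l/λ = 2π × 0.425 = 153°
tan(βl) = tan(153°) = -0.508
Z_in = Z_0·(Z_L + jZ_0·tanβl)/(Z_0 + jZ_L·tanβl)
     = 300·(851 − j718)/(12.3 − j433)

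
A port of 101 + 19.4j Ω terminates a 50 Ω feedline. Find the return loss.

RL ≈ 8.91 dB

Γ = (51 + j19.4)/(151 + j19.4), |Γ| = 0.358
RL = −20·log₁₀|Γ| = −20·log₁₀(0.358)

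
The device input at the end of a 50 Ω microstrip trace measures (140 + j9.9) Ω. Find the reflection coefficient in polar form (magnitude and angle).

Γ ≈ 0.476 ∠ 3.29°

Γ = (Z_L − Z_0)/(Z_L + Z_0) = (90 + j9.9)/(190 + j9.9)
|Γ| = 90.5/190 = 0.476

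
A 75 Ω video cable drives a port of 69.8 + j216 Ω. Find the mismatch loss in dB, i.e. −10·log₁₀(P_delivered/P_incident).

mismatch loss ≈ 5.09 dB

Γ = (-5.2 + j216)/(144.8 + j216), |Γ| = 0.831
|Γ|² = 0.69, so P_del/P_inc = 1 − |Γ|² = 0.31
ML = −10·log₁₀(1 − |Γ|²)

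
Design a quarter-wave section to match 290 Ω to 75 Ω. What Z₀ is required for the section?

Z_qwt ≈ 147 Ω

Z_qwt = √(Z_0·R_L) = √(75 × 290) = √21750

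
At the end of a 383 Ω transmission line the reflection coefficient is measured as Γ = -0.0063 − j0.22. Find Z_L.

Z_L = Z_0·(1 + Γ)/(1 − Γ) = 383·(0.994 − j0.22)/(1.01 + j0.22)

Z_L ≈ 343 − j159 Ω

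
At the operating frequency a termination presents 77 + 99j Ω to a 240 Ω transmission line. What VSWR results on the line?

Γ = (Z_L − Z_0)/(Z_L + Z_0) = (-163 + j99)/(317 + j99)
|Γ| = 191/332 = 0.574
VSWR = (1 + |Γ|)/(1 − |Γ|) = 1.57/0.426

VSWR ≈ 3.7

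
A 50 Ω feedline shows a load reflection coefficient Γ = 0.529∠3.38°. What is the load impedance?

Z_L ≈ 161 + j13.9 Ω

Z_L = Z_0·(1 + Γ)/(1 − Γ) = 50·(1.53 + j0.0312)/(0.472 − j0.0312)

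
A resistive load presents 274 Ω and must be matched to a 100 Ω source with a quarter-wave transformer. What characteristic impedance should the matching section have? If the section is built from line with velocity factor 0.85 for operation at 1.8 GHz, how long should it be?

Z_qwt = √(Z_0·R_L) = √(100 × 274) = √27400
λ = 0.85·c/f = 0.142 m, so l = λ/4 = 0.0354 m

Z_qwt ≈ 166 Ω; length ≈ 3.54 cm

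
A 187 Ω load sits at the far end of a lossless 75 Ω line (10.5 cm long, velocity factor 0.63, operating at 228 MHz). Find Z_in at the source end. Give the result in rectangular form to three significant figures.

Z_in ≈ 51.1 − j53.4 Ω

λ = v/f = 0.63·c / 228 MHz = 0.829 m
βl = 2π·l/λ = 2π × 0.127 = 45.6°
tan(βl) = tan(45.6°) = 1.02
Z_in = Z_0·(Z_L + jZ_0·tanβl)/(Z_0 + jZ_L·tanβl)
     = 75·(187 + j76.6)/(75 + j191)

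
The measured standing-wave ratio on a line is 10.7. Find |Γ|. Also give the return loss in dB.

|Γ| ≈ 0.829; return loss ≈ 1.63 dB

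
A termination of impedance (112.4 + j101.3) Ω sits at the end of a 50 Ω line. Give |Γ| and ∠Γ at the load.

Γ ≈ 0.622 ∠ 26.4°

Γ = (Z_L − Z_0)/(Z_L + Z_0) = (62.4 + j101.3)/(162.4 + j101.3)
|Γ| = 119/191 = 0.622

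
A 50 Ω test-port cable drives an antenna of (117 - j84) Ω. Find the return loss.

Γ = (67 − j84)/(167 − j84), |Γ| = 0.575
RL = −20·log₁₀|Γ| = −20·log₁₀(0.575)

RL ≈ 4.81 dB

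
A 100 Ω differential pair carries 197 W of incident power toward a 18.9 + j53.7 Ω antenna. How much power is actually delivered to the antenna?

|Γ| = |(-81.1 + j53.7)/(118.9 + j53.7)| = 0.746
|Γ|² = 0.556
P_refl = |Γ|²·P_inc = 110 W, P_del = (1 − |Γ|²)·P_inc = 87.5 W

P_delivered ≈ 87.5 W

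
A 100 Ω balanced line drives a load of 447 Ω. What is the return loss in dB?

Γ = (447 − 100)/(447 + 100) = 0.634
RL = −20·log₁₀|Γ| = −20·log₁₀(0.634)

RL ≈ 3.95 dB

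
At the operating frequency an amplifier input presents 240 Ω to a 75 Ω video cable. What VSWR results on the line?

VSWR ≈ 3.2

Γ = (240 − 75)/(240 + 75) = 0.524
VSWR = (1 + 0.524)/(1 − 0.524)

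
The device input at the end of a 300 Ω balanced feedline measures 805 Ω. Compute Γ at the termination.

Γ = (Z_L − Z_0)/(Z_L + Z_0) = (805 − 300)/(805 + 300) = 505/1105

Γ = 0.457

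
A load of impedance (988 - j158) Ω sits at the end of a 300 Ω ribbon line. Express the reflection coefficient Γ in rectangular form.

Γ ≈ 0.541 − j0.0563

Γ = (Z_L − Z_0)/(Z_L + Z_0) = (688 − j158)/(1288 − j158)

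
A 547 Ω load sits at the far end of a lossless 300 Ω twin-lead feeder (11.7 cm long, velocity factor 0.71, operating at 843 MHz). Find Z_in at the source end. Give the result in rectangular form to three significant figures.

Z_in ≈ 487 + j139 Ω

λ = v/f = 0.71·c / 843 MHz = 0.253 m
βl = 2π·l/λ = 2π × 0.463 = 167°
tan(βl) = tan(167°) = -0.236
Z_in = Z_0·(Z_L + jZ_0·tanβl)/(Z_0 + jZ_L·tanβl)
     = 300·(547 − j70.9)/(300 − j129)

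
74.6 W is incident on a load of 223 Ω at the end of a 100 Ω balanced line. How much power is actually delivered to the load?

P_delivered ≈ 63.8 W

Γ = (223 − 100)/(223 + 100) = 0.381
|Γ|² = 0.145
P_refl = |Γ|²·P_inc = 10.8 W, P_del = (1 − |Γ|²)·P_inc = 63.8 W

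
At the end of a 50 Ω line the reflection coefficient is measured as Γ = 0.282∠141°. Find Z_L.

Z_L = Z_0·(1 + Γ)/(1 − Γ) = 50·(0.781 + j0.177)/(1.22 − j0.177)

Z_L ≈ 30.3 + j11.7 Ω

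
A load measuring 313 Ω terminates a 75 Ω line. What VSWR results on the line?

VSWR ≈ 4.17

For a purely resistive load, VSWR = R_L/Z_0 or Z_0/R_L (whichever > 1) = 313/75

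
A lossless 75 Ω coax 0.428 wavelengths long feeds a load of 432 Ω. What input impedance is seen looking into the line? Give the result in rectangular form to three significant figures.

βl = 2π × 0.428 = 154°
tan(βl) = tan(154°) = -0.486
Z_in = Z_0·(Z_L + jZ_0·tanβl)/(Z_0 + jZ_L·tanβl)
     = 75·(432 − j36.5)/(75 − j210)

Z_in ≈ 60.4 + j133 Ω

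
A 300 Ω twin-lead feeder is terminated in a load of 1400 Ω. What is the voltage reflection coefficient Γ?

Γ = (Z_L − Z_0)/(Z_L + Z_0) = (1400 − 300)/(1400 + 300) = 1100/1700

Γ = 0.647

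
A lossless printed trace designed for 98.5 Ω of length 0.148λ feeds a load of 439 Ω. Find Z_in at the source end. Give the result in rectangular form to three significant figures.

βl = 2π × 0.148 = 53.3°
tan(βl) = tan(53.3°) = 1.34
Z_in = Z_0·(Z_L + jZ_0·tanβl)/(Z_0 + jZ_L·tanβl)
     = 98.5·(439 + j132)/(98.5 + j589)

Z_in ≈ 33.5 − j67.9 Ω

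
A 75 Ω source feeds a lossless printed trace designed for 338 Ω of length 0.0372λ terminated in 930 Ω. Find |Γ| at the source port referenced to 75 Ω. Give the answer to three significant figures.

βl = 2π × 0.0372 = 13.4°
tan(βl) = 0.238
Z_in = Z_0·(Z_L + jZ_0·tanβl)/(Z_0 + jZ_L·tanβl) = 688 − j370 Ω
Γ_s = (Z_in − Z_s)/(Z_in + Z_s) = (613 − j370)/(763 − j370), |Γ_s| = 0.844

|Γ| ≈ 0.844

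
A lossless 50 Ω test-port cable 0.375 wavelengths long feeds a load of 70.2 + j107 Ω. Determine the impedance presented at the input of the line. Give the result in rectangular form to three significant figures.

Z_in ≈ 11.9 + j23.5 Ω

βl = 2π × 0.375 = 135°
tan(βl) = tan(135°) = -1
Z_in = Z_0·(Z_L + jZ_0·tanβl)/(Z_0 + jZ_L·tanβl)
     = 50·(70.2 + j57)/(157 − j70.2)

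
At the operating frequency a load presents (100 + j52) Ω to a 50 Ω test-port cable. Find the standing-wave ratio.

VSWR ≈ 2.67

Γ = (Z_L − Z_0)/(Z_L + Z_0) = (50 + j52)/(150 + j52)
|Γ| = 72.1/159 = 0.454
VSWR = (1 + |Γ|)/(1 − |Γ|) = 1.45/0.546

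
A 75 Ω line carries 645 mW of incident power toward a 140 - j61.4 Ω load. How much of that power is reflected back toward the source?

P_reflected ≈ 103 mW

|Γ| = |(65 − j61.4)/(215 − j61.4)| = 0.4
|Γ|² = 0.16
P_refl = |Γ|²·P_inc = 103 mW, P_del = (1 − |Γ|²)·P_inc = 542 mW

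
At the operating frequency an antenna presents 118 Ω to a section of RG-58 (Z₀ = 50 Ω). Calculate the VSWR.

Γ = (118 − 50)/(118 + 50) = 0.405
VSWR = (1 + 0.405)/(1 − 0.405)

VSWR ≈ 2.36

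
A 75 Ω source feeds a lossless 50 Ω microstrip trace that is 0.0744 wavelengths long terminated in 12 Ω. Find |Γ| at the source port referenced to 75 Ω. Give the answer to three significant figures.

|Γ| ≈ 0.695

βl = 2π × 0.0744 = 26.8°
tan(βl) = 0.505
Z_in = Z_0·(Z_L + jZ_0·tanβl)/(Z_0 + jZ_L·tanβl) = 14.8 + j23.4 Ω
Γ_s = (Z_in − Z_s)/(Z_in + Z_s) = (-60.2 + j23.4)/(89.8 + j23.4), |Γ_s| = 0.695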